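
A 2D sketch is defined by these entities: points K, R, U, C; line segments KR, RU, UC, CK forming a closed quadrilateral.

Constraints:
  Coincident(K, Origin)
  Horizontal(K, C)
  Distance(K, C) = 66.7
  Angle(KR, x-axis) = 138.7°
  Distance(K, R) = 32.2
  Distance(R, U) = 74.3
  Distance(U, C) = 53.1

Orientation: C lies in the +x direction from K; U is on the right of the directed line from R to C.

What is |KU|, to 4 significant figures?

42.46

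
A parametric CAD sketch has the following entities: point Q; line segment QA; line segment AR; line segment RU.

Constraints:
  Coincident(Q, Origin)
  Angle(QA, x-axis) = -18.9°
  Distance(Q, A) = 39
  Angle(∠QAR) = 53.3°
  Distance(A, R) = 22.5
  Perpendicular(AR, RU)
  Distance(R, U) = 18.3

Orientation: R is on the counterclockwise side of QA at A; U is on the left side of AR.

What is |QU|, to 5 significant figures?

12.994

∠QAR = 53.3°, so AR runs at -18.9° + (180° − 53.3°) = 107.80° from the x-axis; with |AR| = 22.5, R = A + 22.5·(cos 107.80°, sin 107.80°) = (30.019, 8.7901). AR is perpendicular to RU; with |RU| = 18.3 on the left of AR, U = R + 18.3·(-0.95213, -0.30570) = (12.595, 3.1959). Then |QU| = |U − Q| = 12.994.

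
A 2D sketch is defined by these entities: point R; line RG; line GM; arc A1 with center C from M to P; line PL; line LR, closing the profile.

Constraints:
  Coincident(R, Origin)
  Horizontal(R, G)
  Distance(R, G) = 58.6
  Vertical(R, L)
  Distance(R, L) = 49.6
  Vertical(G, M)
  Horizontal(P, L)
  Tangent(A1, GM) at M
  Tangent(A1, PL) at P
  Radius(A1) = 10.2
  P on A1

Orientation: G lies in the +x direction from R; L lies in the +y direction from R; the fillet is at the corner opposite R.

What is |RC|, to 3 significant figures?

62.4

R is at the origin; RG is horizontal with |RG| = 58.6 and G on the +x side, so G = (58.6, 0.00). R and L share the same x with |RL| = 49.6 and L on the +y side, so L = (0.00, 49.6). The virtual corner opposite R is at (58.6, 49.6). The tangent condition forces CM to be normal to GM and tangency of A1 to PL means the radius CP is perpendicular to PL, with radius 10.2, so the center C sits 10.2 in from both sides at C = (48.4, 39.4). Then |RC| = |C − R| = 62.4.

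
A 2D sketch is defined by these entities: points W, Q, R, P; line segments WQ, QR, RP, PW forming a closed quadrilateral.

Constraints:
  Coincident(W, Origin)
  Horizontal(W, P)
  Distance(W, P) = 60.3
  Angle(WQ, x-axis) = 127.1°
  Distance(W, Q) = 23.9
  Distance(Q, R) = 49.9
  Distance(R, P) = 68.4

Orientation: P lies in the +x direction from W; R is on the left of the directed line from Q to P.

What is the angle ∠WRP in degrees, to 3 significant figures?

56.0°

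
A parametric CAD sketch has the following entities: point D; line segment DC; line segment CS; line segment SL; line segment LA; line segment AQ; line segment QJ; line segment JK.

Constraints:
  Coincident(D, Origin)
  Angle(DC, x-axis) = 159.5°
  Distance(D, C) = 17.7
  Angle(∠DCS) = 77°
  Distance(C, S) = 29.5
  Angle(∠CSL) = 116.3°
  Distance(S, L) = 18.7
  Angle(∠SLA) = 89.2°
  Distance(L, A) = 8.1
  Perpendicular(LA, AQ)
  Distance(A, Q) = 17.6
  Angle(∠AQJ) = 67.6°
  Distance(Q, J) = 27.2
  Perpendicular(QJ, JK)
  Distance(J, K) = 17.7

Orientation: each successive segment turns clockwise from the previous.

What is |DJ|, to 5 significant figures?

48.259

The perpendicularity gives AQ at right angles to LA, so AQ runs at 172.00°; with |AQ| = 17.6, Q = (-0.30043, 22.883). ∠AQJ = 67.6° gives QJ at 59.600° from the x-axis; with |QJ| = 27.2, J = (13.464, 46.343). Then |DJ| = |J − D| = 48.259.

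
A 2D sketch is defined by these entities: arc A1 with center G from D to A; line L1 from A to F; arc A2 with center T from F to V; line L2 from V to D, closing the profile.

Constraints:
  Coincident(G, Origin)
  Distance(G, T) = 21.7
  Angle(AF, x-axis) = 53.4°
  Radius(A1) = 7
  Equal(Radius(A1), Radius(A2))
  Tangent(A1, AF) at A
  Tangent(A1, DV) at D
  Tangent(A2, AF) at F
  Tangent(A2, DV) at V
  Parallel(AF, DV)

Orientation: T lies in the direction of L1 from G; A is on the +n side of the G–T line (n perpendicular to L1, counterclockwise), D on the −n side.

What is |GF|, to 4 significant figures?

22.80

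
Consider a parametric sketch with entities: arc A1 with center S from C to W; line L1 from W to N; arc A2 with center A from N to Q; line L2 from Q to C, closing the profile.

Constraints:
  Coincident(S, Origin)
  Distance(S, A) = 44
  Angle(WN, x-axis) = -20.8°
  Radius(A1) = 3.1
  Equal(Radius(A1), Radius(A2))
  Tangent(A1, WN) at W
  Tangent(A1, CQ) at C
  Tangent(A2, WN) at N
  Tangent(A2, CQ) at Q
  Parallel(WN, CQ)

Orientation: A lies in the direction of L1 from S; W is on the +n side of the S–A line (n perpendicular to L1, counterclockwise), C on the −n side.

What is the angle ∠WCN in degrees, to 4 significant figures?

81.98°

The slot axis is L1's direction at -20.8°, so u = (cos -20.8°, sin -20.8°) = (0.9348, -0.3551) and n = (−sin -20.8°, cos -20.8°) = (0.3551, 0.9348). S is at the origin and A lies 44.0 along u from S, so A = 44.0·u = (41.13, -15.62). Tangency of A1 to both parallel lines with radius 3.1 puts W and C at S ± 3.1·n: W = (1.101, 2.898), C = (-1.101, -2.898). Equal radii place N and Q the same way about A: N = A + 3.1·n = (42.23, -12.73), Q = A − 3.1·n = (40.03, -18.52). Then cos ∠WCN = CW·CN / (|CW||CN|), giving 81.98°.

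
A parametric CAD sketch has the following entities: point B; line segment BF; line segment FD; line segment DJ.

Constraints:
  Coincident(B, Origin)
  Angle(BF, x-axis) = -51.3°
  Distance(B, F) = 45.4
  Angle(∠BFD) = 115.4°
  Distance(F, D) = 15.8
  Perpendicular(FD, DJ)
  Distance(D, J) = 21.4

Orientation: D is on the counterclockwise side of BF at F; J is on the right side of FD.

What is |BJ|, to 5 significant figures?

71.690

B is at the origin; BF runs at -51.3° with length 45.4, so F = 45.4·(cos -51.3°, sin -51.3°) = (28.386, -35.432). ∠BFD = 115.4°, so FD runs at -51.3° + (180° − 115.4°) = 13.300° from the x-axis; with |FD| = 15.8, D = F + 15.8·(cos 13.300°, sin 13.300°) = (43.762, -31.797). The perpendicularity gives DJ at right angles to FD; with |DJ| = 21.4 on the right of FD, J = D + 21.4·(0.23005, -0.97318) = (48.685, -52.623). Then |BJ| = |J − B| = 71.690.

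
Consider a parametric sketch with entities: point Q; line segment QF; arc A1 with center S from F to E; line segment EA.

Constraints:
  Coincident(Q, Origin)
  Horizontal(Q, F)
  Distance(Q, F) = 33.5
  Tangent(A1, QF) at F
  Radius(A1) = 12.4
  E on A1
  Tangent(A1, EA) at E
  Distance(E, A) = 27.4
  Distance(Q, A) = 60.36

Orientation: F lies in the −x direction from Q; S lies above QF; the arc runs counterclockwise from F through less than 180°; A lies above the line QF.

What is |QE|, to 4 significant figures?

32.97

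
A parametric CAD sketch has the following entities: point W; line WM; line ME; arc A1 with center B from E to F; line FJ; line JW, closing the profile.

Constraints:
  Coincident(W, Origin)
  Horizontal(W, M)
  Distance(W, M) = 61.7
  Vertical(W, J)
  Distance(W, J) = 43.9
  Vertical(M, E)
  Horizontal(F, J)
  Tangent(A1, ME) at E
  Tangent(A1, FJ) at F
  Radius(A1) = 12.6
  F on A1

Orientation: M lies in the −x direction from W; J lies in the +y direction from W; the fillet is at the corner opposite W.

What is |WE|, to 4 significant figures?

69.19

W is at the origin; W and M share the same y with |WM| = 61.7 and M on the −x side, so M = (-61.70, 0.000). WJ is vertical with |WJ| = 43.9 and J on the +y side, so J = (0.000, 43.90). The virtual corner opposite W is at (-61.70, 43.90). The tangent condition forces BE to be normal to ME and since A1 is tangent to FJ there, BF ⟂ FJ, with radius 12.6, so the center B sits 12.6 in from both sides at B = (-49.10, 31.30). That places the tangent points at E = (-61.70, 31.30) on ME and F = (-49.10, 43.90) on FJ. Then |WE| = |E − W| = 69.19.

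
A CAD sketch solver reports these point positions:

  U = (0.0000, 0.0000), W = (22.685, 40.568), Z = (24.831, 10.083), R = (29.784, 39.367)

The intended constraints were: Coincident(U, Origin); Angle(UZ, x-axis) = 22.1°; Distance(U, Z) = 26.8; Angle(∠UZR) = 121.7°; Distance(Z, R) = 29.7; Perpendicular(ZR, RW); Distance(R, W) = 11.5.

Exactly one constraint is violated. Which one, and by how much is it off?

Distance(R, W) = 11.5 — off by 4.30.

U = (0.00, 0.00) ✓; UZ at 22.10° ✓; |UZ| = 26.80 ✓; ∠UZR = 121.7° ✓; |ZR| = 29.70 ✓; ∠(ZR, RW) = 90.00° ✓; |RW| = 7.200 ✗.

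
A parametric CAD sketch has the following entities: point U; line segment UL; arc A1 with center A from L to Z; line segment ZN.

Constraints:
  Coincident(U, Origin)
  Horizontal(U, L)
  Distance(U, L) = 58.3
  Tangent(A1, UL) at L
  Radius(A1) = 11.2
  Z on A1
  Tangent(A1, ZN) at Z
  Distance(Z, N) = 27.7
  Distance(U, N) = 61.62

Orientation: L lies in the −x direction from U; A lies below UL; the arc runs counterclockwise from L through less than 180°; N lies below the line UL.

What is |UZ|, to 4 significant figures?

69.11

Checks: |AZ| = 11.20 ✓; ∠(AZ, ZN) = 90.00° ✓; |ZN| = 27.70 ✓; |UN| = 61.62 ✓.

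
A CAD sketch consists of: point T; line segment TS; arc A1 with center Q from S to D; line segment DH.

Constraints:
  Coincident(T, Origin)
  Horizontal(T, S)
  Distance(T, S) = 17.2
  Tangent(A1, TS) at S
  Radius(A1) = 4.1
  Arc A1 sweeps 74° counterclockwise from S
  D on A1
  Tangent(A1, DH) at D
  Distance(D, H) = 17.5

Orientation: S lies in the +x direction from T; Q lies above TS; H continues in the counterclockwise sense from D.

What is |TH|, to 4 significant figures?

32.65

On A1, S sits at bearing -90° from Q; a 74° counterclockwise sweep puts D at bearing -16°, so D = Q + 4.1·(cos -16°, sin -16°) = (21.14, 2.970). Tangency of A1 to DH means the radius QD is perpendicular to DH, so DH runs along (−sin -16°, cos -16°); with |DH| = 17.5, H = (25.96, 19.79). Then |TH| = |H − T| = 32.65.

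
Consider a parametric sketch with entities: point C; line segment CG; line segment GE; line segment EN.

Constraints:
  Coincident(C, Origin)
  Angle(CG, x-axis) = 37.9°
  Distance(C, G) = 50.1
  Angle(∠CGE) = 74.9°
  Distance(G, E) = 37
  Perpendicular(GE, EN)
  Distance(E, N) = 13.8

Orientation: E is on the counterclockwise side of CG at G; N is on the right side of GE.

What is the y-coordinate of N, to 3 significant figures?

64.1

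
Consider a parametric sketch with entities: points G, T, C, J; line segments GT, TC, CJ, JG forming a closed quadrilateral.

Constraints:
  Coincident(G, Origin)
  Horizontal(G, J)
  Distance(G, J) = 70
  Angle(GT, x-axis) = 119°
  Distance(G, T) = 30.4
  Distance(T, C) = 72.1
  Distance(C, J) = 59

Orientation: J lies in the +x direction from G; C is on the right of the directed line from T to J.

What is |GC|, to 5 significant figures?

41.738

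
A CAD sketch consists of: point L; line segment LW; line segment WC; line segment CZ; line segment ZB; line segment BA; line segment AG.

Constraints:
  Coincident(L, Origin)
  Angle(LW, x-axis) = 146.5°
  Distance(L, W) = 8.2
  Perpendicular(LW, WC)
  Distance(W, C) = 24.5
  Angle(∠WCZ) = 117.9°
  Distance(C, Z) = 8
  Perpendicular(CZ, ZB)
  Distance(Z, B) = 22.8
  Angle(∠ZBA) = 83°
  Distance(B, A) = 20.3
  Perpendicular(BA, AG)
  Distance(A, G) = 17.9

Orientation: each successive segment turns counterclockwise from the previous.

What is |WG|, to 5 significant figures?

19.151

L is at the origin; LW runs at 146.5° with length 8.2, so W = (-6.8379, 4.5259). LW is perpendicular to WC, so WC runs at -123.50°; with |WC| = 24.5, C = (-20.360, -15.904). ∠WCZ = 117.9° gives CZ at -61.400° from the x-axis; with |CZ| = 8.0, Z = (-16.531, -22.928). The perpendicularity gives ZB at right angles to CZ, so ZB runs at 28.600°; with |ZB| = 22.8, B = (3.4872, -12.014). ∠ZBA = 83.0° gives BA at 125.60° from the x-axis; with |BA| = 20.3, A = (-8.3299, 4.4919). The perpendicularity gives AG at right angles to BA, so AG runs at -144.40°; with |AG| = 17.9, G = (-22.884, -5.9281). Then |WG| = |G − W| = 19.151.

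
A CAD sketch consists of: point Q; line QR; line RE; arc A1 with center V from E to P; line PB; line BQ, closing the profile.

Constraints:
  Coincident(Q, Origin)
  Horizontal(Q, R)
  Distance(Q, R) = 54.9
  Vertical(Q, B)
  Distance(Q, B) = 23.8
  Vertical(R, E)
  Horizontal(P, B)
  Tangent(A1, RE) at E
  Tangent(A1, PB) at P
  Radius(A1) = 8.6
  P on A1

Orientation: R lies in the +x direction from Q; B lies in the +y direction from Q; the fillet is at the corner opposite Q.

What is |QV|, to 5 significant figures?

48.731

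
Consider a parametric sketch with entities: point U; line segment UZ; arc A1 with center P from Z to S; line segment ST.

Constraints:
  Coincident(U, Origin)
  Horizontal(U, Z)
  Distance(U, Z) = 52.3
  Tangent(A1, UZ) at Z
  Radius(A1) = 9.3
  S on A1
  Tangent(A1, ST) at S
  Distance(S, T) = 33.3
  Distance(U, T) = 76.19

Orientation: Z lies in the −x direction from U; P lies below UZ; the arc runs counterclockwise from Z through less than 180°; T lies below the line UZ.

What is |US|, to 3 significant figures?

62.2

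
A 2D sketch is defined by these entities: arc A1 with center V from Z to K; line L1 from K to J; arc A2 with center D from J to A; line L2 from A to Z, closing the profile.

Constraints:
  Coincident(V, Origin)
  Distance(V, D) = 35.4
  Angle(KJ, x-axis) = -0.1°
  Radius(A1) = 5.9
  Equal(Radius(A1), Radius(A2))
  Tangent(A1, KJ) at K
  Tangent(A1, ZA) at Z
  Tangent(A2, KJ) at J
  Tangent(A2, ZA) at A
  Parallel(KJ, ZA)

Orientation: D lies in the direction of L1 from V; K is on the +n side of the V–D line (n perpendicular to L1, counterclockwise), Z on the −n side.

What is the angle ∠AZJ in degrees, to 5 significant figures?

18.435°

The slot axis is L1's direction at -0.1°, so u = (cos -0.1°, sin -0.1°) = (1.0000, -0.0017453) and n = (−sin -0.1°, cos -0.1°) = (0.0017453, 1.0000). V is at the origin and D lies 35.4 along u from V, so D = 35.4·u = (35.400, -0.061785). Tangency of A1 to both parallel lines with radius 5.9 puts K and Z at V ± 5.9·n: K = (0.010297, 5.9000), Z = (-0.010297, -5.9000). Equal radii place J and A the same way about D: J = D + 5.9·n = (35.410, 5.8382), A = D − 5.9·n = (35.390, -5.9618). Then cos ∠AZJ = ZA·ZJ / (|ZA||ZJ|), giving 18.435°.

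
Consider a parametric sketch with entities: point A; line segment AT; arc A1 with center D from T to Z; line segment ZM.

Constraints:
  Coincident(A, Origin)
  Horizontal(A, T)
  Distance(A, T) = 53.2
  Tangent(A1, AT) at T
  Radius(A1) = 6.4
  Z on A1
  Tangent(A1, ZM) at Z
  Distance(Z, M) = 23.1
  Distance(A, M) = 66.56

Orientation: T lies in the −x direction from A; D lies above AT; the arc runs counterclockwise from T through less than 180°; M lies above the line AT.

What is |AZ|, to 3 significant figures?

48.7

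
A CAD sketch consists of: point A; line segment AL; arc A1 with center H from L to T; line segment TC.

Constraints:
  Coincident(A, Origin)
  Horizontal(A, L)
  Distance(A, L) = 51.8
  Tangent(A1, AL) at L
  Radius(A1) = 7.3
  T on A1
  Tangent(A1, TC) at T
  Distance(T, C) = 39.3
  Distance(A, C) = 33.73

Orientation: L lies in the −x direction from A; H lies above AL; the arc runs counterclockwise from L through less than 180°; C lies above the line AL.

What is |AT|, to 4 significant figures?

46.89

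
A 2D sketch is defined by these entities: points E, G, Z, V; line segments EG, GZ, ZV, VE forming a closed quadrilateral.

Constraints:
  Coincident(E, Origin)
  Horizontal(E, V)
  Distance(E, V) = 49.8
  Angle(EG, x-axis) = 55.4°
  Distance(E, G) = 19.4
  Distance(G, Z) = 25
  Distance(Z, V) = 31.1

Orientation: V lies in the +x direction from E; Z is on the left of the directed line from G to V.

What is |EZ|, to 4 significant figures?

42.88

E is at the origin; E and V share the same y with |EV| = 49.8 and V in +x, so V = (49.8, 0). EG runs at 55.4° with |EG| = 19.4, so G = (11.02, 15.97). Z is determined by |GZ| = 25.0 and |ZV| = 31.1 together: it lies at the intersection of circle(G, 25.0) and circle(V, 31.1). With |GV| = 41.94, the foot of the radical line on GV is 16.89 from G and the perpendicular offset is √(25.0² − 16.89²) = 18.43. Taking the left-of-GV solution: Z = (33.65, 26.58).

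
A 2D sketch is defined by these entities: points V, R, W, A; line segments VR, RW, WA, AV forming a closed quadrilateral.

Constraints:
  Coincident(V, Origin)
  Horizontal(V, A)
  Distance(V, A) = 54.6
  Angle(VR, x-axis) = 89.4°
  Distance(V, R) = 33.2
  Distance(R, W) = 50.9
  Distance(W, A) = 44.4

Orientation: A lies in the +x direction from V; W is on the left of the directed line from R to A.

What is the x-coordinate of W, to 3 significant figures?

50.1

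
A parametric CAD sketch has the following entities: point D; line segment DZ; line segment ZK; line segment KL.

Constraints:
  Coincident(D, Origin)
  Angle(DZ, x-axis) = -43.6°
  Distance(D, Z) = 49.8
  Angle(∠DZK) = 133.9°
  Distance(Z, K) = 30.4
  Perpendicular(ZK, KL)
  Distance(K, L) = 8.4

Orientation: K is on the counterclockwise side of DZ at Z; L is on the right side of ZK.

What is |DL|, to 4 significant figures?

78.59

D is at the origin; DZ runs at -43.6° with length 49.8, so Z = 49.8·(cos -43.6°, sin -43.6°) = (36.06, -34.34). ∠DZK = 133.9°, so ZK runs at -43.6° + (180° − 133.9°) = 2.500° from the x-axis; with |ZK| = 30.4, K = Z + 30.4·(cos 2.500°, sin 2.500°) = (66.43, -33.02). ZK is perpendicular to KL; with |KL| = 8.4 on the right of ZK, L = K + 8.4·(0.04362, -0.9990) = (66.80, -41.41). Then |DL| = |L − D| = 78.59.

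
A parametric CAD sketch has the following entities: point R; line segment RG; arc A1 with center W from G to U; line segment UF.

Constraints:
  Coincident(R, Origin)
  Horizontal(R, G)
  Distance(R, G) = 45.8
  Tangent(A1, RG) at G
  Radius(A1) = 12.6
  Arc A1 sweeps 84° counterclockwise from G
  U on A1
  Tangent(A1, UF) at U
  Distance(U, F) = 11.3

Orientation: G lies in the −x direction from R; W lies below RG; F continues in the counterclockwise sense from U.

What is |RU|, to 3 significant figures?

59.4

Tangency of A1 to RG means the radius WG is perpendicular to RG, so W = G + (0, -12.6) = (-45.8, -12.6). On A1, G sits at bearing 90° from W; an 84° counterclockwise sweep puts U at bearing 174°, so U = W + 12.6·(cos 174°, sin 174°) = (-58.3, -11.3). Then |RU| = |U − R| = 59.4.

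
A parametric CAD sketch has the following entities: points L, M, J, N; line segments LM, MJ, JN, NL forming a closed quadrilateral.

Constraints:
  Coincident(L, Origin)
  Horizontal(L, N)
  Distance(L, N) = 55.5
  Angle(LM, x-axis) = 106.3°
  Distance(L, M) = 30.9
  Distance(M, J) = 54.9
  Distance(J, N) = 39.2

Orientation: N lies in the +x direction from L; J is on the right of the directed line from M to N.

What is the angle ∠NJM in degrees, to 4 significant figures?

95.96°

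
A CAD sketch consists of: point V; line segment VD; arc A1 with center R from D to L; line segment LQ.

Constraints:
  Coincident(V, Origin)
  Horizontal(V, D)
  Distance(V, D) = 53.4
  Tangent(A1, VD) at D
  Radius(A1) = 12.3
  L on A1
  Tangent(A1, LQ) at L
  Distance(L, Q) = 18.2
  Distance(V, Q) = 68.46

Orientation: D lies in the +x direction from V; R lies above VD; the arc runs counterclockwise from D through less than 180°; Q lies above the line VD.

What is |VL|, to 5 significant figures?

67.072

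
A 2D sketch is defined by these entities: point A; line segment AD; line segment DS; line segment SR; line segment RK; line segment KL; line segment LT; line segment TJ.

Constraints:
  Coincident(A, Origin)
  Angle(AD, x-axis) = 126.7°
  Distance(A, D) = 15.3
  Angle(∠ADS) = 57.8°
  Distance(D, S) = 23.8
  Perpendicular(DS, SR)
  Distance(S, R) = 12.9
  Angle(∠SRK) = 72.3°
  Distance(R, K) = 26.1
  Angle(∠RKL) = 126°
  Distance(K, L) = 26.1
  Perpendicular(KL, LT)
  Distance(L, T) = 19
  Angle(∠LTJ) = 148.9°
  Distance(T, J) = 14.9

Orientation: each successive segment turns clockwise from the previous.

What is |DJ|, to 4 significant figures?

32.38

A is at the origin; AD runs at 126.7° with length 15.3, so D = (-9.144, 12.27). ∠ADS = 57.8° gives DS at 4.500° from the x-axis; with |DS| = 23.8, S = (14.58, 14.13). The perpendicularity gives SR at right angles to DS, so SR runs at -85.50°; with |SR| = 12.9, R = (15.60, 1.274). ∠SRK = 72.3° gives RK at 166.8° from the x-axis; with |RK| = 26.1, K = (-9.815, 7.234). ∠RKL = 126.0° gives KL at 112.8° from the x-axis; with |KL| = 26.1, L = (-19.93, 31.29). KL is perpendicular to LT, so LT runs at 22.80°; with |LT| = 19.0, T = (-2.414, 38.66). ∠LTJ = 148.9° gives TJ at -8.300° from the x-axis; with |TJ| = 14.9, J = (12.33, 36.51). Then |DJ| = |J − D| = 32.38.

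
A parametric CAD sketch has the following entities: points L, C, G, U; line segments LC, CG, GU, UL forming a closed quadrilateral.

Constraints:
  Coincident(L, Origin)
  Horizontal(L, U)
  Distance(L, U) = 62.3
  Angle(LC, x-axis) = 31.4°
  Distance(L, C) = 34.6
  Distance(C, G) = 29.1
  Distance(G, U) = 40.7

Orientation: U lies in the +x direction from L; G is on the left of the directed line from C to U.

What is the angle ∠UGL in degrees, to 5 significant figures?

69.855°

Checks: |CG| = 29.10 ✓; |GU| = 40.70 ✓.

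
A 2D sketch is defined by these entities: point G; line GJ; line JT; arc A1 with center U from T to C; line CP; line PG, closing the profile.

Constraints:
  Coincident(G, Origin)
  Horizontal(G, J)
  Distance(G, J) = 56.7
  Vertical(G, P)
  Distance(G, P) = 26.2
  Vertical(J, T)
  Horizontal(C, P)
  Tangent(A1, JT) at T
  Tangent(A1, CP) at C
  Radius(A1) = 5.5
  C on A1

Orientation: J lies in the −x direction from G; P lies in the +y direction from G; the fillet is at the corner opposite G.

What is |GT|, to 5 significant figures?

60.360

G is at the origin; GJ is horizontal with |GJ| = 56.7 and J on the −x side, so J = (-56.700, 0.0000). G and P share the same x with |GP| = 26.2 and P on the +y side, so P = (0.0000, 26.200). The virtual corner opposite G is at (-56.700, 26.200). A1 meets JT tangentially, so UT is at right angles to JT and the tangent condition forces UC to be normal to CP, with radius 5.5, so the center U sits 5.5 in from both sides at U = (-51.200, 20.700). That places the tangent points at T = (-56.700, 20.700) on JT and C = (-51.200, 26.200) on CP. Then |GT| = |T − G| = 60.360.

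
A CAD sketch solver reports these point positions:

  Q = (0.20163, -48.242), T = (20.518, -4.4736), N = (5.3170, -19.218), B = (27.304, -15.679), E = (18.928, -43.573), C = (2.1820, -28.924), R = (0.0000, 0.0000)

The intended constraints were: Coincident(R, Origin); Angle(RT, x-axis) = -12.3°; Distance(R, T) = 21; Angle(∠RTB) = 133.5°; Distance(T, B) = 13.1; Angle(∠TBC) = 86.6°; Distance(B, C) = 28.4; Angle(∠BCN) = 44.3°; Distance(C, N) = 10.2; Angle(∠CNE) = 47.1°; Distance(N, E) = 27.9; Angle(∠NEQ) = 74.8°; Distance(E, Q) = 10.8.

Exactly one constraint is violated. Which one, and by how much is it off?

Distance(E, Q) = 10.8 — off by 8.50.

R = (0.00, 0.00) ✓; RT at -12.30° ✓; |RT| = 21.00 ✓; ∠RTB = 133.5° ✓; |TB| = 13.10 ✓; ∠TBC = 86.60° ✓; |BC| = 28.40 ✓; ∠BCN = 44.30° ✓; |CN| = 10.20 ✓; ∠CNE = 47.10° ✓; |NE| = 27.90 ✓; ∠NEQ = 74.80° ✓; |EQ| = 19.30 ✗.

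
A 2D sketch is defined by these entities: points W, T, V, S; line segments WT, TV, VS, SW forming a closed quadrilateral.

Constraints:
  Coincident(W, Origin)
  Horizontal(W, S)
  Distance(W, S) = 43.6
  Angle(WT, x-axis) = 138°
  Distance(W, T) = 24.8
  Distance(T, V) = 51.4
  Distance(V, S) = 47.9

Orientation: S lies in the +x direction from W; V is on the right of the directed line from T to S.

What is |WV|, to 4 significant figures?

29.44

W is at the origin; WS is horizontal with |WS| = 43.6 and S in +x, so S = (43.6, 0). WT runs at 138.0° with |WT| = 24.8, so T = (-18.43, 16.59). V is determined by |TV| = 51.4 and |VS| = 47.9 together: it lies at the intersection of circle(T, 51.4) and circle(S, 47.9). With |TS| = 64.21, the foot of the radical line on TS is 34.81 from T and the perpendicular offset is √(51.4² − 34.81²) = 37.82. Taking the right-of-TS solution: V = (5.426, -28.93).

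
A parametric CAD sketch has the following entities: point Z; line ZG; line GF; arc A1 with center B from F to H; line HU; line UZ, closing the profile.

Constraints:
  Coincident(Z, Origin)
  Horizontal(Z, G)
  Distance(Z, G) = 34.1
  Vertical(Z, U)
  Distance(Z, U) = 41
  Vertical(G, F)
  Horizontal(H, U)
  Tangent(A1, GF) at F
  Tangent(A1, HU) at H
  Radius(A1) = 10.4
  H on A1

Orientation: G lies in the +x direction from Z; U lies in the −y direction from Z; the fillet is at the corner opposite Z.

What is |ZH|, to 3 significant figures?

47.4

Z is at the origin; Z and G share the same y with |ZG| = 34.1 and G on the +x side, so G = (34.1, 0.00). ZU is vertical with |ZU| = 41.0 and U on the −y side, so U = (0.00, -41.0). The virtual corner opposite Z is at (34.1, -41.0). Since A1 is tangent to GF there, BF ⟂ GF and A1 meets HU tangentially, so BH is at right angles to HU, with radius 10.4, so the center B sits 10.4 in from both sides at B = (23.7, -30.6). That places the tangent points at F = (34.1, -30.6) on GF and H = (23.7, -41.0) on HU. Then |ZH| = |H − Z| = 47.4.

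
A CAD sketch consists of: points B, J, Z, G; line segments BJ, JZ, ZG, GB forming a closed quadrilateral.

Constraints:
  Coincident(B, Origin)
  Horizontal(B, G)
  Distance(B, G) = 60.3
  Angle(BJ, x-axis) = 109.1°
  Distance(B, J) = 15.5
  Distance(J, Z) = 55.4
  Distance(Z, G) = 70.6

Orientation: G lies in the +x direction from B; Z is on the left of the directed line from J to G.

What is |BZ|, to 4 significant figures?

66.08

Checks: |JZ| = 55.40 ✓; |ZG| = 70.60 ✓.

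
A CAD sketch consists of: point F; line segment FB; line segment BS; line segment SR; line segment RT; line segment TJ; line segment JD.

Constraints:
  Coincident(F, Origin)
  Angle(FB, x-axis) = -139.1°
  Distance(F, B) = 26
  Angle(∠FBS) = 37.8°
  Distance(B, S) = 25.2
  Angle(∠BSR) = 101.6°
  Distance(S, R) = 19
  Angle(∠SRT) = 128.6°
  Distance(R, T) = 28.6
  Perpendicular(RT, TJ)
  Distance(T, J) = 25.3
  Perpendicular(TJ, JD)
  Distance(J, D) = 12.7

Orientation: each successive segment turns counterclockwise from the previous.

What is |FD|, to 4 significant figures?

21.18

F is at the origin; FB runs at -139.1° with length 26.0, so B = (-19.65, -17.02). ∠FBS = 37.8° gives BS at 3.100° from the x-axis; with |BS| = 25.2, S = (5.511, -15.66). ∠BSR = 101.6° gives SR at 81.50° from the x-axis; with |SR| = 19.0, R = (8.319, 3.131). ∠SRT = 128.6° gives RT at 132.9° from the x-axis; with |RT| = 28.6, T = (-11.15, 24.08). RT ⟂ TJ, so TJ runs at -137.1°; with |TJ| = 25.3, J = (-29.68, 6.859). The perpendicularity gives JD at right angles to TJ, so JD runs at -47.10°; with |JD| = 12.7, D = (-21.04, -2.444). Then |FD| = |D − F| = 21.18.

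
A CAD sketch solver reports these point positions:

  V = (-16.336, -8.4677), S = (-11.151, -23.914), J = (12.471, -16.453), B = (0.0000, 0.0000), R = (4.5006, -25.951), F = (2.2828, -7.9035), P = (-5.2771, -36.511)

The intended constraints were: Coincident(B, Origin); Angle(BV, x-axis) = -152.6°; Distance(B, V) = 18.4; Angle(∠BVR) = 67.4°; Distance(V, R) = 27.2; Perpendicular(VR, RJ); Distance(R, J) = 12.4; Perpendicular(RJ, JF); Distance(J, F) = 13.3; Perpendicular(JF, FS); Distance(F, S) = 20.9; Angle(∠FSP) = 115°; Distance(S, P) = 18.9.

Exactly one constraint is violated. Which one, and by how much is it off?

Distance(S, P) = 18.9 — off by 5.00.

B = (0.00, 0.00) ✓; BV at -152.6° ✓; |BV| = 18.40 ✓; ∠BVR = 67.40° ✓; |VR| = 27.20 ✓; ∠(VR, RJ) = 90.00° ✓; |RJ| = 12.40 ✓; ∠(RJ, JF) = 90.00° ✓; |JF| = 13.30 ✓; ∠(JF, FS) = 90.00° ✓; |FS| = 20.90 ✓; ∠FSP = 115.0° ✓; |SP| = 13.90 ✗.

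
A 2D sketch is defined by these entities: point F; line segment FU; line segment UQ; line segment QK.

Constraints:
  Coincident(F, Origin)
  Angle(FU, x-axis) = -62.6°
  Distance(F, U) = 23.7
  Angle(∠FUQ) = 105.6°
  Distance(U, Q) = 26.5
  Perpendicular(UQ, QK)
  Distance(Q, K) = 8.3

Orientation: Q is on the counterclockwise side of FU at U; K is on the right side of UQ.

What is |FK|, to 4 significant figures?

45.27

F is at the origin; FU runs at -62.6° with length 23.7, so U = 23.7·(cos -62.6°, sin -62.6°) = (10.91, -21.04). ∠FUQ = 105.6°, so UQ runs at -62.6° + (180° − 105.6°) = 11.80° from the x-axis; with |UQ| = 26.5, Q = U + 26.5·(cos 11.80°, sin 11.80°) = (36.85, -15.62). The perpendicularity gives QK at right angles to UQ; with |QK| = 8.3 on the right of UQ, K = Q + 8.3·(0.2045, -0.9789) = (38.54, -23.75). Then |FK| = |K − F| = 45.27.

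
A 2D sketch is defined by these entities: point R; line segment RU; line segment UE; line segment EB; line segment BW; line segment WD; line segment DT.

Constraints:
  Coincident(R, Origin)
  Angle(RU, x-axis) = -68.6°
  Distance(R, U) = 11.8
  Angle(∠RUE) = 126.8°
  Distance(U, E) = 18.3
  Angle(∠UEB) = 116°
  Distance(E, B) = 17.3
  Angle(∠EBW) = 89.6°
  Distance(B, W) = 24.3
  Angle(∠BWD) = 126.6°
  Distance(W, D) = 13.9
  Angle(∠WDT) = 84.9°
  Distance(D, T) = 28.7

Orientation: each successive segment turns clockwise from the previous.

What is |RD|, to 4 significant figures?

10.20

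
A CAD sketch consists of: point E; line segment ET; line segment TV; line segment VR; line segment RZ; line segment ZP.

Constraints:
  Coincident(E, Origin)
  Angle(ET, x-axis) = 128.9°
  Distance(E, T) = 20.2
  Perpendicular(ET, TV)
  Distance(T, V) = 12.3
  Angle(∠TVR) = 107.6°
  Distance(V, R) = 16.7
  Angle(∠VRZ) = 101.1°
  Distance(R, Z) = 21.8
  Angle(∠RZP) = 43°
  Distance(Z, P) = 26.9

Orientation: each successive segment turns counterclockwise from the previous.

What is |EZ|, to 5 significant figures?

6.4360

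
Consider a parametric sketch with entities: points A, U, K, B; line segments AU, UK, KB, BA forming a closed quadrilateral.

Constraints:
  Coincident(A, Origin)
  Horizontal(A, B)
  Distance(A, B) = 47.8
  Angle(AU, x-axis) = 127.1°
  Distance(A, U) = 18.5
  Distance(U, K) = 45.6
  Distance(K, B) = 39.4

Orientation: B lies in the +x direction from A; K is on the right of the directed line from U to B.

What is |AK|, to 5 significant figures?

27.111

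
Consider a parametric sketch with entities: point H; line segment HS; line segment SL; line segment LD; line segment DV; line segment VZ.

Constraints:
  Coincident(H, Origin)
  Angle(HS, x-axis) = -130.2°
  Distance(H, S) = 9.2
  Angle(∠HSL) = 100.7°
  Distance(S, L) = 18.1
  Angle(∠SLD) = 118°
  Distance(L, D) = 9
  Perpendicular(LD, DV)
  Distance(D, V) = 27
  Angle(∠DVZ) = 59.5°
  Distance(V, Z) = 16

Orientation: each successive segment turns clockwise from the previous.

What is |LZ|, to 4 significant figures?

19.48

LD ⟂ DV, so DV runs at -1.500°; with |DV| = 27.0, V = (5.535, 10.18). ∠DVZ = 59.5° gives VZ at -122.0° from the x-axis; with |VZ| = 16.0, Z = (-2.944, -3.393). Then |LZ| = |Z − L| = 19.48.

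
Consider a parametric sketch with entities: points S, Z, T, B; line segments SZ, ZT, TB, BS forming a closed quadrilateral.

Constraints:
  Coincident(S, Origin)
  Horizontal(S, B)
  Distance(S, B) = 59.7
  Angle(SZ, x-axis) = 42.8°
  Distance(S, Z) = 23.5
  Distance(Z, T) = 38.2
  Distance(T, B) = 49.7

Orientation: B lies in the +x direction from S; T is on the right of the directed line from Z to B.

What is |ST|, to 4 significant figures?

26.90

Checks: |ZT| = 38.20 ✓; |TB| = 49.70 ✓.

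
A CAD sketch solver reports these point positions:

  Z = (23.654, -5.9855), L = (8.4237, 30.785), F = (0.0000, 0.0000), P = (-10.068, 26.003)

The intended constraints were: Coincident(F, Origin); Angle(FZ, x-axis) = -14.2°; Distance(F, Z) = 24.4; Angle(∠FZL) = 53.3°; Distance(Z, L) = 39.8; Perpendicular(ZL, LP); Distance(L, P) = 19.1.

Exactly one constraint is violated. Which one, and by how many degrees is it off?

Perpendicular(ZL, LP) — off by 8.00°.

F = (0.00, 0.00) ✓; FZ at -14.20° ✓; |FZ| = 24.40 ✓; ∠FZL = 53.30° ✓; |ZL| = 39.80 ✓; ∠(ZL, LP) = 82.00° ✗; |LP| = 19.10 ✓.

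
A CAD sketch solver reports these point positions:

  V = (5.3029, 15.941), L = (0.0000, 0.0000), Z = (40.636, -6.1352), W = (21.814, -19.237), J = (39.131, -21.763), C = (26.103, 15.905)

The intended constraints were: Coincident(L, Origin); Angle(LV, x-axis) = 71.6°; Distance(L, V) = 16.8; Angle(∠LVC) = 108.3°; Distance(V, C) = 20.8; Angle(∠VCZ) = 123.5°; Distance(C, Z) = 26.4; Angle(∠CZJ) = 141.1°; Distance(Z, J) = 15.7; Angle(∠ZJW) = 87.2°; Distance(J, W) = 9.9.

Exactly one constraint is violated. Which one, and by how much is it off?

Distance(J, W) = 9.9 — off by 7.60.

L = (0.00, 0.00) ✓; LV at 71.60° ✓; |LV| = 16.80 ✓; ∠LVC = 108.3° ✓; |VC| = 20.80 ✓; ∠VCZ = 123.5° ✓; |CZ| = 26.40 ✓; ∠CZJ = 141.1° ✓; |ZJ| = 15.70 ✓; ∠ZJW = 87.20° ✓; |JW| = 17.50 ✗.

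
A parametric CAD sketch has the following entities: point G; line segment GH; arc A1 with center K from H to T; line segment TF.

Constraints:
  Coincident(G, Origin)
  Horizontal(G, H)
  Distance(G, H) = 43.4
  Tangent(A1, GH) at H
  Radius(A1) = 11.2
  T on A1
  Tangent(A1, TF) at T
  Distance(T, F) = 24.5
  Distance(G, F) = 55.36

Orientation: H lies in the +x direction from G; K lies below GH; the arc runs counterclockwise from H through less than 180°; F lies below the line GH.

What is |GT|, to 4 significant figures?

35.87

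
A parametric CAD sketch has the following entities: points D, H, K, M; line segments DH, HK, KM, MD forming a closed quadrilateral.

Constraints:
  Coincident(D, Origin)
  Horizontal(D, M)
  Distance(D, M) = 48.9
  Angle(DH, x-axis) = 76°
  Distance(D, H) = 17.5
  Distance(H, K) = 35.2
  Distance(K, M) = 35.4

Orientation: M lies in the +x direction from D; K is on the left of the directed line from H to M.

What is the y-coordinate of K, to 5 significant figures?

32.832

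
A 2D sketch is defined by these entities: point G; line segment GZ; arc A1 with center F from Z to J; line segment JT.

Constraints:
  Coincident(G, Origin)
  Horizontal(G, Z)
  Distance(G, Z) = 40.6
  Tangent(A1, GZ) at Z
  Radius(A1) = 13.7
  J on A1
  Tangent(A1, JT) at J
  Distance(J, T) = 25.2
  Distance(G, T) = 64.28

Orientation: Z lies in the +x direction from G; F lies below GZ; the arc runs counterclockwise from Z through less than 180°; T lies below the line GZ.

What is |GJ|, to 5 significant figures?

39.167

G is at the origin; G and Z share the same y with |GZ| = 40.6 and Z on the +x side, so Z = (40.600, 0.0000). The tangent condition forces FZ to be normal to GZ, so F = Z + (0, -13.7) = (40.600, -13.700). Since FJ ⟂ JT (tangency), |FT| = √(13.7² + 25.2²) = 28.683 regardless of where J sits on A1. So T lies on both circle(G, 64.28) and circle(F, 28.683); the below-GZ intersection is T = (49.546, -40.952). J is the foot of the tangent from T: J = (31.205, -23.671).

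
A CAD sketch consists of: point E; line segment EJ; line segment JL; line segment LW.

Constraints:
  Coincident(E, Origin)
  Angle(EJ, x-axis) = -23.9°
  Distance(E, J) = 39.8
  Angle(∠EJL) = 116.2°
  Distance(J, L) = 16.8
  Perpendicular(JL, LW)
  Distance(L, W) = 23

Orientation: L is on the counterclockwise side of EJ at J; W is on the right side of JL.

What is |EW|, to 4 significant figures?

68.03

∠EJL = 116.2°, so JL runs at -23.9° + (180° − 116.2°) = 39.90° from the x-axis; with |JL| = 16.8, L = J + 16.8·(cos 39.90°, sin 39.90°) = (49.28, -5.348). JL ⟂ LW; with |LW| = 23.0 on the right of JL, W = L + 23.0·(0.6414, -0.7672) = (64.03, -22.99). Then |EW| = |W − E| = 68.03.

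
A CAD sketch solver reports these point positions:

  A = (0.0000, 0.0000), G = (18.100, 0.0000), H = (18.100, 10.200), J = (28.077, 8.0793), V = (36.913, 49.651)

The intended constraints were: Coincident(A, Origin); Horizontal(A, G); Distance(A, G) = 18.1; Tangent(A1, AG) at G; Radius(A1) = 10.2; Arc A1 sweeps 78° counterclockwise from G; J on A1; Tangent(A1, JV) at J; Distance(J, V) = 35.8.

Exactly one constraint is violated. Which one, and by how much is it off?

Distance(J, V) = 35.8 — off by 6.70.

A = (0.00, 0.00) ✓; A.y = 0.00, G.y = 0.00 ✓; |AG| = 18.10 ✓; ∠(HG, GA) = 90.00° ✓; |HG| = 10.20 ✓; bearing(H→J) − bearing(H→G) = 78.00° ✓; |HJ| = 10.20 ✓; ∠(HJ, JV) = 90.00° ✓; |JV| = 42.50 ✗.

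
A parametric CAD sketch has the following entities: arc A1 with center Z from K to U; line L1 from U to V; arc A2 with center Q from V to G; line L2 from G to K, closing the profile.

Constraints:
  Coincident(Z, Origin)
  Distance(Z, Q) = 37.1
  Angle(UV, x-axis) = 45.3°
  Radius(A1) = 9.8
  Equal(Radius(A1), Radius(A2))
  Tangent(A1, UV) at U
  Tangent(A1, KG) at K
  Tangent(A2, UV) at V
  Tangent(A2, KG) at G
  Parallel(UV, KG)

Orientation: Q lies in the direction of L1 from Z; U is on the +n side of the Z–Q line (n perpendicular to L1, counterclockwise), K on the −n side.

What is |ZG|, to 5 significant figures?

38.373

Tangency of A1 to both parallel lines with radius 9.8 puts U and K at Z ± 9.8·n: U = (-6.9658, 6.8933), K = (6.9658, -6.8933). Equal radii place V and G the same way about Q: V = Q + 9.8·n = (19.130, 33.264), G = Q − 9.8·n = (33.062, 19.477). Then |ZG| = |G − Z| = 38.373.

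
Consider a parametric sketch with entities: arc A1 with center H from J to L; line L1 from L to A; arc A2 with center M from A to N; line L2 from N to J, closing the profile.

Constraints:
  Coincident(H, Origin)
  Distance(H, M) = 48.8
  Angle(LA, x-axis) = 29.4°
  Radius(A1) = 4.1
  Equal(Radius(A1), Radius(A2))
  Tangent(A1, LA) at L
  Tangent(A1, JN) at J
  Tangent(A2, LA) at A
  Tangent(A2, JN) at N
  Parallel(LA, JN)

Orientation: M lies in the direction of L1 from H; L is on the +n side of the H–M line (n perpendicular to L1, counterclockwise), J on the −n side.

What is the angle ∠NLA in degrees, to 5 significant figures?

9.5385°

The slot axis is L1's direction at 29.4°, so u = (cos 29.4°, sin 29.4°) = (0.87121, 0.49090) and n = (−sin 29.4°, cos 29.4°) = (-0.49090, 0.87121). H is at the origin and M lies 48.8 along u from H, so M = 48.8·u = (42.515, 23.956). Tangency of A1 to both parallel lines with radius 4.1 puts L and J at H ± 4.1·n: L = (-2.0127, 3.5720), J = (2.0127, -3.5720). Equal radii place A and N the same way about M: A = M + 4.1·n = (40.503, 27.528), N = M − 4.1·n = (44.528, 20.384). Then cos ∠NLA = LN·LA / (|LN||LA|), giving 9.5385°.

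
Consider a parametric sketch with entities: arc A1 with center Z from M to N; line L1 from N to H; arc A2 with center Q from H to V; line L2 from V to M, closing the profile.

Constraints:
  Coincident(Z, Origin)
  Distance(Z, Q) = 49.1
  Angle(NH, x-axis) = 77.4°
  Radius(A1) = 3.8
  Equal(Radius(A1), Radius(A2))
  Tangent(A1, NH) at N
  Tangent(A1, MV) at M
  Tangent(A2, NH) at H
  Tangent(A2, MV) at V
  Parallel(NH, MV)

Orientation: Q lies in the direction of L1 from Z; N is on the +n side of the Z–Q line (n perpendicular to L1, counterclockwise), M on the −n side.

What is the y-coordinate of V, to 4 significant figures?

47.09

The slot axis is L1's direction at 77.4°, so u = (cos 77.4°, sin 77.4°) = (0.2181, 0.9759) and n = (−sin 77.4°, cos 77.4°) = (-0.9759, 0.2181). Z is at the origin and Q lies 49.1 along u from Z, so Q = 49.1·u = (10.71, 47.92). Tangency of A1 to both parallel lines with radius 3.8 puts N and M at Z ± 3.8·n: N = (-3.708, 0.8289), M = (3.708, -0.8289). Equal radii place H and V the same way about Q: H = Q + 3.8·n = (7.002, 48.75), V = Q − 3.8·n = (14.42, 47.09). So V.y = 47.09.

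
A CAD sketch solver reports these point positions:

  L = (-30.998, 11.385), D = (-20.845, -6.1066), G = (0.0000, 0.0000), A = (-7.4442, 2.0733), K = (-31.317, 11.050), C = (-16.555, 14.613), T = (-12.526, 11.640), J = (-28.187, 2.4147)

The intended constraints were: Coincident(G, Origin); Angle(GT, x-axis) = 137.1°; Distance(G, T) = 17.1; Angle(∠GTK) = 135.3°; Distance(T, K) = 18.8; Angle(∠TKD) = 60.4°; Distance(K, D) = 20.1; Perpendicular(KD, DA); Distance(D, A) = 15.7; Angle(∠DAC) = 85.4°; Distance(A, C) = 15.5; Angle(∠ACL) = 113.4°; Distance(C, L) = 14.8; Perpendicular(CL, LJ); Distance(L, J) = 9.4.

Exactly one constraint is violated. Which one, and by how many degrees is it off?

Perpendicular(CL, LJ) — off by 4.80°.

G = (0.00, 0.00) ✓; GT at 137.1° ✓; |GT| = 17.10 ✓; ∠GTK = 135.3° ✓; |TK| = 18.80 ✓; ∠TKD = 60.40° ✓; |KD| = 20.10 ✓; ∠(KD, DA) = 90.00° ✓; |DA| = 15.70 ✓; ∠DAC = 85.40° ✓; |AC| = 15.50 ✓; ∠ACL = 113.4° ✓; |CL| = 14.80 ✓; ∠(CL, LJ) = 94.80° ✗; |LJ| = 9.400 ✓.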